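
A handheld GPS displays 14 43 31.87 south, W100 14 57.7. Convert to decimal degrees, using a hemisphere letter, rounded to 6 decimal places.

Latitude: 43′ + 31.87″ = 43.53117′; 14 + 43.53117/60 = 14.7255194
Longitude: 100° + 14/60 + 57.7/3600 = 100 + 0.233333 + 0.016028 = 100.2493611

14.725519° S, 100.249361° W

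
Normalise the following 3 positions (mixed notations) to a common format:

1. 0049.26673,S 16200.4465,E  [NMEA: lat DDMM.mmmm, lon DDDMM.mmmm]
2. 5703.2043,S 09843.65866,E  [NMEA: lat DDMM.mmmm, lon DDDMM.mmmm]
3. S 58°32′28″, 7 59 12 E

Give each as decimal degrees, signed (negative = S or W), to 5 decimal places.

Point 1:
  φ: degrees = first 2 digits = 0, minutes = 49.26673; 0 + 49.26673/60 = 0.821112
  S ⇒ negate
  Lon: degrees = first 3 digits = 162, minutes = 0.4465; 162 + 0.4465/60 = 162.007442
  E ⇒ keep positive
Point 2:
  Lat: degrees = first 2 digits = 57, minutes = 3.2043; 57 + 3.2043/60 = 57.053405
  S → negative
  Lon: degrees = first 3 digits = 98, minutes = 43.65866; 98 + 43.65866/60 = 98.727644
  E ⇒ keep positive
Point 3:
  φ: 58° + 32/60 + 28/3600 = 58 + 0.533333 + 0.007778 = 58.541111
  hemisphere S, so the sign is −
  λ: 7 + 59/60 + 12/3600 = 7.986667
  E → positive

1. -0.82111, 162.00744
2. -57.05341, 98.72764
3. -58.54111, 7.98667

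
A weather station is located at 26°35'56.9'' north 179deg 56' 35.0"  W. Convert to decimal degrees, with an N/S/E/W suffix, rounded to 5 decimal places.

26.59914° N, 179.94306° W

Latitude: 26° + 35/60 + 56.9/3600 = 26 + 0.583333 + 0.015806 = 26.599139
Longitude: 179 + 56/60 + 35/3600 = 179.943056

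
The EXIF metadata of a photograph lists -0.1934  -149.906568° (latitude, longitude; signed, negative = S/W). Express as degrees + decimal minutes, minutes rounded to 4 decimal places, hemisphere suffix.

Latitude is negative → S; |value| = 0.193400
Latitude: fractional part 0.193400 → 11.604000 minutes
Longitude is negative → W; |value| = 149.906568
Lon: fractional part 0.906568 → 54.394080 minutes

0° 11.6040′ S, 149° 54.3941′ W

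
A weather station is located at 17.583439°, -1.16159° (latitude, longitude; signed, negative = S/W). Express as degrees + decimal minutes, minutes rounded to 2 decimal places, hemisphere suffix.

17° 35.01′ N, 1° 9.70′ W

Lat: fractional part 0.583439 → 35.0063 minutes
Longitude is negative → W; |value| = 1.161590
λ: 1° + 0.161590 × 60 = 1° 9.6954′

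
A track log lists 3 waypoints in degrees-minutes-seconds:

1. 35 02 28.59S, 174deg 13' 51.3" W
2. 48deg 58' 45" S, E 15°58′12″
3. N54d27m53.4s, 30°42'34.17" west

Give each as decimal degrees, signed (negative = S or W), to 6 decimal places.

1. -35.041275, -174.230917
2. -48.979167, 15.970000
3. 54.464833, -30.709492

Point 1:
  φ: 35 + 2/60 + 28.59/3600 = 35.0412750
  S ⇒ negate
  Longitude: 174 + 13/60 + 51.3/3600 = 174.2309167
  W → negative
Point 2:
  φ: 48° + 58/60 + 45/3600 = 48 + 0.966667 + 0.012500 = 48.9791667
  S ⇒ negate
  λ: 15 + 58/60 + 12/3600 = 15.9700000
  E → positive
Point 3:
  Latitude: 54° + 27/60 + 53.4/3600 = 54 + 0.450000 + 0.014833 = 54.4648333
  N ⇒ keep positive
  Lon: 30 + 42/60 + 34.17/3600 = 30.7094917
  hemisphere W, so the sign is −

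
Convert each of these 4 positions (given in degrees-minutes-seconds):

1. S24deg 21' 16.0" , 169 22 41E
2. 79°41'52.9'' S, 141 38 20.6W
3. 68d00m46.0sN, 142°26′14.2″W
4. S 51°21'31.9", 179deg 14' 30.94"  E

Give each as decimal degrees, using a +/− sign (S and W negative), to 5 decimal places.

1. -24.35444, 169.37806
2. -79.69803, -141.63906
3. 68.01278, -142.43728
4. -51.35886, 179.24193

Point 1:
  Lat: 21′ + 16″ = 21.26667′; 24 + 21.26667/60 = 24.354444
  S → negative
  Longitude: 169° + 22/60 + 41/3600 = 169 + 0.366667 + 0.011389 = 169.378056
  E → positive
Point 2:
  Latitude: 41′ + 52.9″ = 41.88167′; 79 + 41.88167/60 = 79.698028
  hemisphere S, so the sign is −
  Longitude: 38′ + 20.6″ = 38.34333′; 141 + 38.34333/60 = 141.639056
  W ⇒ negate
Point 3:
  φ: 68 + 0/60 + 46/3600 = 68.012778
  N → positive
  Longitude: 26′ + 14.2″ = 26.23667′; 142 + 26.23667/60 = 142.437278
  hemisphere W, so the sign is −
Point 4:
  φ: 51 + 21/60 + 31.9/3600 = 51.358861
  S ⇒ negate
  Longitude: 14′ + 30.94″ = 14.51567′; 179 + 14.51567/60 = 179.241928
  E ⇒ keep positive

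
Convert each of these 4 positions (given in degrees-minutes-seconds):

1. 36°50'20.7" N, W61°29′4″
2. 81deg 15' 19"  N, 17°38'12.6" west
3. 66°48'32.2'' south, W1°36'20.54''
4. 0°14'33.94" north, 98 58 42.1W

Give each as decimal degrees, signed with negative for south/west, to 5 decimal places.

Point 1:
  Latitude: 50′ + 20.7″ = 50.34500′; 36 + 50.34500/60 = 36.839083
  N → positive
  Longitude: 61 + 29/60 + 4/3600 = 61.484444
  W → negative
Point 2:
  Latitude: 81° + 15/60 + 19/3600 = 81 + 0.250000 + 0.005278 = 81.255278
  N ⇒ keep positive
  λ: 38′ + 12.6″ = 38.21000′; 17 + 38.21000/60 = 17.636833
  W → negative
Point 3:
  φ: 48′ + 32.2″ = 48.53667′; 66 + 48.53667/60 = 66.808944
  S → negative
  Longitude: 36′ + 20.54″ = 36.34233′; 1 + 36.34233/60 = 1.605706
  W → negative
Point 4:
  φ: 0 + 14/60 + 33.94/3600 = 0.242761
  N ⇒ keep positive
  λ: 58′ + 42.1″ = 58.70167′; 98 + 58.70167/60 = 98.978361
  W ⇒ negate

1. 36.83908, -61.48444
2. 81.25528, -17.63683
3. -66.80894, -1.60571
4. 0.24276, -98.97836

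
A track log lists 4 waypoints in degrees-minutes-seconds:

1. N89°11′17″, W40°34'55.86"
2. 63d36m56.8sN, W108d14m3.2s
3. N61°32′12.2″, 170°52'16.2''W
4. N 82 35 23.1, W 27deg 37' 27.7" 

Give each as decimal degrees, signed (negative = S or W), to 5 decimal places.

1. 89.18806, -40.58218
2. 63.61578, -108.23422
3. 61.53672, -170.87117
4. 82.58975, -27.62436

Point 1:
  Latitude: 89° + 11/60 + 17/3600 = 89 + 0.183333 + 0.004722 = 89.188056
  N ⇒ keep positive
  Lon: 40 + 34/60 + 55.86/3600 = 40.582183
  hemisphere W, so the sign is −
Point 2:
  Latitude: 63 + 36/60 + 56.8/3600 = 63.615778
  N → positive
  Longitude: 14′ + 3.2″ = 14.05333′; 108 + 14.05333/60 = 108.234222
  W → negative
Point 3:
  φ: 32′ + 12.2″ = 32.20333′; 61 + 32.20333/60 = 61.536722
  N ⇒ keep positive
  Longitude: 170° + 52/60 + 16.2/3600 = 170 + 0.866667 + 0.004500 = 170.871167
  hemisphere W, so the sign is −
Point 4:
  Latitude: 82 + 35/60 + 23.1/3600 = 82.589750
  N → positive
  λ: 27° + 37/60 + 27.7/3600 = 27 + 0.616667 + 0.007694 = 27.624361
  hemisphere W, so the sign is −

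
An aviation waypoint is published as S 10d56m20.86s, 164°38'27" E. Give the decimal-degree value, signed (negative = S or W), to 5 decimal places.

Latitude: 56′ + 20.86″ = 56.34767′; 10 + 56.34767/60 = 10.939128
hemisphere S, so the sign is −
λ: 164 + 38/60 + 27/3600 = 164.640833
E → positive

-10.93913, 164.64083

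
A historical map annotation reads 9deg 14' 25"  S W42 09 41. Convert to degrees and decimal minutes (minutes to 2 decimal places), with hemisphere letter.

9° 14.42′ S, 42° 9.68′ W

Lat: seconds/60 = 0.41667; minutes = 14 + 0.41667 = 14.4167
Lon: 9 + 41/60 = 9.6833′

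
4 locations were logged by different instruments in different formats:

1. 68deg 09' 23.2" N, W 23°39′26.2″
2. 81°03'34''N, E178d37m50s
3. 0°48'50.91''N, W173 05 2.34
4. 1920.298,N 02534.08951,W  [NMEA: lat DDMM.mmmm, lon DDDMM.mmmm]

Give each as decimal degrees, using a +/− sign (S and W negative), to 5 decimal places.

1. 68.15644, -23.65728
2. 81.05944, 178.63056
3. 0.81414, -173.08398
4. 19.33830, -25.56816

Point 1:
  Lat: 68 + 9/60 + 23.2/3600 = 68.156444
  N → positive
  Lon: 23° + 39/60 + 26.2/3600 = 23 + 0.650000 + 0.007278 = 23.657278
  W → negative
Point 2:
  φ: 3′ + 34″ = 3.56667′; 81 + 3.56667/60 = 81.059444
  N → positive
  λ: 178 + 37/60 + 50/3600 = 178.630556
  E → positive
Point 3:
  Latitude: 0° + 48/60 + 50.91/3600 = 0 + 0.800000 + 0.014142 = 0.814142
  N → positive
  Lon: 5′ + 2.34″ = 5.03900′; 173 + 5.03900/60 = 173.083983
  W ⇒ negate
Point 4:
  Lat: degrees = first 2 digits = 19, minutes = 20.298; 19 + 20.298/60 = 19.338300
  N ⇒ keep positive
  Lon: split at 3 digits → 025° and 34.08951′; 25 + 34.08951/60 = 25.568159
  W → negative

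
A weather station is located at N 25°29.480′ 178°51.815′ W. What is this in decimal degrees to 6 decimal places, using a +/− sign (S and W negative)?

25.491333, -178.863583

Lat: 29.48′ = 0.491333°; total 25.4913333
N ⇒ keep positive
Lon: 51.815′ = 0.863583°; total 178.8635833
hemisphere W, so the sign is −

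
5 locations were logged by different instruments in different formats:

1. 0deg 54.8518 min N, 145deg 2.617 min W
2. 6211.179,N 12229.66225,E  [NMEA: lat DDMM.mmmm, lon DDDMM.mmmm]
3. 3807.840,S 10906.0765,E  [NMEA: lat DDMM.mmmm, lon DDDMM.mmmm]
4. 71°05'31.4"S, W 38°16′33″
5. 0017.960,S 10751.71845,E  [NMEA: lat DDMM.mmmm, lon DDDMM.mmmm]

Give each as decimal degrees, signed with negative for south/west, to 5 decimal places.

Point 1:
  Latitude: 54.8518′ = 0.914197°; total 0.914197
  N ⇒ keep positive
  λ: 145 + 2.617/60 = 145.043617
  W ⇒ negate
Point 2:
  φ: degrees = first 2 digits = 62, minutes = 11.179; 62 + 11.179/60 = 62.186317
  N ⇒ keep positive
  λ: split at 3 digits → 122° and 29.66225′; 122 + 29.66225/60 = 122.494371
  E → positive
Point 3:
  Latitude: split at 2 digits → 38° and 7.84′; 38 + 7.84/60 = 38.130667
  S → negative
  Longitude: split at 3 digits → 109° and 6.0765′; 109 + 6.0765/60 = 109.101275
  E → positive
Point 4:
  φ: 5′ + 31.4″ = 5.52333′; 71 + 5.52333/60 = 71.092056
  S → negative
  λ: 38 + 16/60 + 33/3600 = 38.275833
  hemisphere W, so the sign is −
Point 5:
  φ: degrees = first 2 digits = 0, minutes = 17.96; 0 + 17.96/60 = 0.299333
  hemisphere S, so the sign is −
  Lon: degrees = first 3 digits = 107, minutes = 51.71845; 107 + 51.71845/60 = 107.861974
  E → positive

1. 0.91420, -145.04362
2. 62.18632, 122.49437
3. -38.13067, 109.10128
4. -71.09206, -38.27583
5. -0.29933, 107.86197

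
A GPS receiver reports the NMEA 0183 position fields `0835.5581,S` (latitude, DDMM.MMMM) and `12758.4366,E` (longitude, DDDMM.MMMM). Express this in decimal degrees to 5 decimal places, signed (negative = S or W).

Latitude: split at 2 digits → 08° and 35.5581′; 8 + 35.5581/60 = 8.592635
S ⇒ negate
λ: degrees = first 3 digits = 127, minutes = 58.4366; 127 + 58.4366/60 = 127.973943
E → positive

-8.59264, 127.97394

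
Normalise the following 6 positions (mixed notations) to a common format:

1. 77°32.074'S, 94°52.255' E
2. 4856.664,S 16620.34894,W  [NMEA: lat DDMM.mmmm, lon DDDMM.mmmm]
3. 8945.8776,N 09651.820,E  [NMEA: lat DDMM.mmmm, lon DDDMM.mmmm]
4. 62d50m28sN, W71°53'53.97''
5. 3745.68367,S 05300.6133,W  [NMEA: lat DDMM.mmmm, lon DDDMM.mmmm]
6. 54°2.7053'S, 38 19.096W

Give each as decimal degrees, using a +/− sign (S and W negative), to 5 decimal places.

1. -77.53457, 94.87092
2. -48.94440, -166.33915
3. 89.76463, 96.86367
4. 62.84111, -71.89833
5. -37.76139, -53.01022
6. -54.04509, -38.31827

Point 1:
  Latitude: 77 + 32.074/60 = 77.534567
  S ⇒ negate
  Longitude: 52.255′ = 0.870917°; total 94.870917
  E ⇒ keep positive
Point 2:
  φ: split at 2 digits → 48° and 56.664′; 48 + 56.664/60 = 48.944400
  S ⇒ negate
  Longitude: split at 3 digits → 166° and 20.34894′; 166 + 20.34894/60 = 166.339149
  W ⇒ negate
Point 3:
  Latitude: degrees = first 2 digits = 89, minutes = 45.8776; 89 + 45.8776/60 = 89.764627
  N → positive
  λ: degrees = first 3 digits = 96, minutes = 51.82; 96 + 51.82/60 = 96.863667
  E ⇒ keep positive
Point 4:
  φ: 50′ + 28″ = 50.46667′; 62 + 50.46667/60 = 62.841111
  N → positive
  Longitude: 53′ + 53.97″ = 53.89950′; 71 + 53.89950/60 = 71.898325
  hemisphere W, so the sign is −
Point 5:
  Lat: split at 2 digits → 37° and 45.68367′; 37 + 45.68367/60 = 37.761395
  S → negative
  Lon: split at 3 digits → 053° and 0.6133′; 53 + 0.6133/60 = 53.010222
  W ⇒ negate
Point 6:
  Lat: 54 + 2.7053/60 = 54.045088
  S ⇒ negate
  Lon: 19.096′ = 0.318267°; total 38.318267
  W ⇒ negate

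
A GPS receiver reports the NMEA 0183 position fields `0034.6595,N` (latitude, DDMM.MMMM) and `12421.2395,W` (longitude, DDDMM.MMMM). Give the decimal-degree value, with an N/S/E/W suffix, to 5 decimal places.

0.57766° N, 124.35399° W

Lat: split at 2 digits → 00° and 34.6595′; 0 + 34.6595/60 = 0.577658
λ: split at 3 digits → 124° and 21.2395′; 124 + 21.2395/60 = 124.353992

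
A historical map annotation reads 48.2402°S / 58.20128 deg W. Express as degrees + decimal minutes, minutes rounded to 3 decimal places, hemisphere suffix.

48° 14.412′ S, 58° 12.077′ W

Latitude: fractional part 0.240200 → 14.41200 minutes
Lon: fractional part 0.201280 → 12.07680 minutes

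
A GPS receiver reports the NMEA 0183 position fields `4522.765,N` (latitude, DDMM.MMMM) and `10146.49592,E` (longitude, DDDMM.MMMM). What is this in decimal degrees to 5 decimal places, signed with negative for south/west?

45.37942, 101.77493

φ: degrees = first 2 digits = 45, minutes = 22.765; 45 + 22.765/60 = 45.379417
N → positive
λ: degrees = first 3 digits = 101, minutes = 46.49592; 101 + 46.49592/60 = 101.774932
E → positive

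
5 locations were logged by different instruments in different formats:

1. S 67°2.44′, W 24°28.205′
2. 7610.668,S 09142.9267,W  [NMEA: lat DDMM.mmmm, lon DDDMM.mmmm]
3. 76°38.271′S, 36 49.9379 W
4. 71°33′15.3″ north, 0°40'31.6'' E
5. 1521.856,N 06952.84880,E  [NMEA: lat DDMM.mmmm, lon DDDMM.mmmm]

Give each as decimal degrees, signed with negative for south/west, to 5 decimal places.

Point 1:
  Lat: 67 + 2.44/60 = 67.040667
  hemisphere S, so the sign is −
  Longitude: 28.205′ = 0.470083°; total 24.470083
  W → negative
Point 2:
  φ: degrees = first 2 digits = 76, minutes = 10.668; 76 + 10.668/60 = 76.177800
  S → negative
  λ: split at 3 digits → 091° and 42.9267′; 91 + 42.9267/60 = 91.715445
  W ⇒ negate
Point 3:
  Latitude: 76 + 38.271/60 = 76.637850
  S ⇒ negate
  Longitude: 49.9379′ = 0.832298°; total 36.832298
  W → negative
Point 4:
  Lat: 71° + 33/60 + 15.3/3600 = 71 + 0.550000 + 0.004250 = 71.554250
  N ⇒ keep positive
  Longitude: 40′ + 31.6″ = 40.52667′; 0 + 40.52667/60 = 0.675444
  E ⇒ keep positive
Point 5:
  Lat: degrees = first 2 digits = 15, minutes = 21.856; 15 + 21.856/60 = 15.364267
  N ⇒ keep positive
  Longitude: split at 3 digits → 069° and 52.8488′; 69 + 52.8488/60 = 69.880813
  E → positive

1. -67.04067, -24.47008
2. -76.17780, -91.71545
3. -76.63785, -36.83230
4. 71.55425, 0.67544
5. 15.36427, 69.88081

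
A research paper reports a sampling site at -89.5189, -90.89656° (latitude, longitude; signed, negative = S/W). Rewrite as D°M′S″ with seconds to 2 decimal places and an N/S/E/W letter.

Latitude is negative → S; |value| = 89.518900
φ: whole degrees 89; 31.13400′ → 31′ and 8.0400″
Longitude is negative → W; |value| = 90.896560
Lon: 0.896560 × 60 = 53.79360′ → 53′, remainder × 60 = 47.6160″

89°31′8.04″ S, 90°53′47.62″ W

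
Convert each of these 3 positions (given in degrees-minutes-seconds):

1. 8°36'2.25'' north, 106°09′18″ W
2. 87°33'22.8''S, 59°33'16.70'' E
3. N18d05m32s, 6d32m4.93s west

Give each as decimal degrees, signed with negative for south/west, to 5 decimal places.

1. 8.60063, -106.15500
2. -87.55633, 59.55464
3. 18.09222, -6.53470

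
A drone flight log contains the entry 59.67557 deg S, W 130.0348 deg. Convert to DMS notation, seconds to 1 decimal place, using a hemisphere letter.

φ: 0.675570 × 60 = 40.53420′ → 40′, remainder × 60 = 32.052″
Longitude: 0.034800° → 2.08800′; 0.08800 × 60 = 5.280″

59°40′32.1″ S, 130°02′5.3″ W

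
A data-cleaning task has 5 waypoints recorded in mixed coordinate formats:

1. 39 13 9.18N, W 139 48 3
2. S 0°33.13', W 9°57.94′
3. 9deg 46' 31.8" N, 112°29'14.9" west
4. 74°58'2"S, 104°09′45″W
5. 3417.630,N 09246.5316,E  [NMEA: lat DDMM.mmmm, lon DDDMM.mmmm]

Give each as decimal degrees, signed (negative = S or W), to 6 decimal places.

1. 39.219217, -139.800833
2. -0.552167, -9.965667
3. 9.775500, -112.487472
4. -74.967222, -104.162500
5. 34.293833, 92.775527

Point 1:
  Lat: 39 + 13/60 + 9.18/3600 = 39.2192167
  N → positive
  Lon: 139° + 48/60 + 3/3600 = 139 + 0.800000 + 0.000833 = 139.8008333
  W → negative
Point 2:
  Latitude: 33.13′ = 0.552167°; total 0.5521667
  S ⇒ negate
  λ: 57.94′ = 0.965667°; total 9.9656667
  W → negative
Point 3:
  φ: 9° + 46/60 + 31.8/3600 = 9 + 0.766667 + 0.008833 = 9.7755000
  N → positive
  Longitude: 112° + 29/60 + 14.9/3600 = 112 + 0.483333 + 0.004139 = 112.4874722
  hemisphere W, so the sign is −
Point 4:
  Latitude: 74° + 58/60 + 2/3600 = 74 + 0.966667 + 0.000556 = 74.9672222
  S → negative
  λ: 104° + 9/60 + 45/3600 = 104 + 0.150000 + 0.012500 = 104.1625000
  W → negative
Point 5:
  φ: degrees = first 2 digits = 34, minutes = 17.63; 34 + 17.63/60 = 34.2938333
  N → positive
  Lon: split at 3 digits → 092° and 46.5316′; 92 + 46.5316/60 = 92.7755267
  E → positive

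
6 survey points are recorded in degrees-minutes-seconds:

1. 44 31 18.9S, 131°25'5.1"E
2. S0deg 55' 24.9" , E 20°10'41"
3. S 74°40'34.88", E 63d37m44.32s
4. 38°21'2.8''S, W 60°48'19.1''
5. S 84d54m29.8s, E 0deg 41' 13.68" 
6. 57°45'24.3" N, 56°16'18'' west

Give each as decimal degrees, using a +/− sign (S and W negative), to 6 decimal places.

1. -44.521917, 131.418083
2. -0.923583, 20.178056
3. -74.676356, 63.628978
4. -38.350778, -60.805306
5. -84.908278, 0.687133
6. 57.756750, -56.271667

Point 1:
  Lat: 44 + 31/60 + 18.9/3600 = 44.5219167
  hemisphere S, so the sign is −
  Longitude: 131 + 25/60 + 5.1/3600 = 131.4180833
  E → positive
Point 2:
  Lat: 0° + 55/60 + 24.9/3600 = 0 + 0.916667 + 0.006917 = 0.9235833
  S → negative
  Lon: 20° + 10/60 + 41/3600 = 20 + 0.166667 + 0.011389 = 20.1780556
  E → positive
Point 3:
  Latitude: 40′ + 34.88″ = 40.58133′; 74 + 40.58133/60 = 74.6763556
  hemisphere S, so the sign is −
  Lon: 63° + 37/60 + 44.32/3600 = 63 + 0.616667 + 0.012311 = 63.6289778
  E → positive
Point 4:
  φ: 38° + 21/60 + 2.8/3600 = 38 + 0.350000 + 0.000778 = 38.3507778
  hemisphere S, so the sign is −
  Lon: 60° + 48/60 + 19.1/3600 = 60 + 0.800000 + 0.005306 = 60.8053056
  hemisphere W, so the sign is −
Point 5:
  Lat: 84 + 54/60 + 29.8/3600 = 84.9082778
  S → negative
  λ: 0 + 41/60 + 13.68/3600 = 0.6871333
  E ⇒ keep positive
Point 6:
  Latitude: 45′ + 24.3″ = 45.40500′; 57 + 45.40500/60 = 57.7567500
  N ⇒ keep positive
  Lon: 56 + 16/60 + 18/3600 = 56.2716667
  hemisphere W, so the sign is −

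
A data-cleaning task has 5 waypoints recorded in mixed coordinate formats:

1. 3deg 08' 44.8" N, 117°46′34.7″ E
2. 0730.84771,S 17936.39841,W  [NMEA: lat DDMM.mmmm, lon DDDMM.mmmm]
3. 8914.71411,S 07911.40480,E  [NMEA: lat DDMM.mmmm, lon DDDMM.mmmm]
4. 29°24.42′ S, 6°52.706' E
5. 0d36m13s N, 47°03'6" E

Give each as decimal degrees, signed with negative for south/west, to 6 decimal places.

Point 1:
  Latitude: 3° + 8/60 + 44.8/3600 = 3 + 0.133333 + 0.012444 = 3.1457778
  N → positive
  Lon: 46′ + 34.7″ = 46.57833′; 117 + 46.57833/60 = 117.7763056
  E ⇒ keep positive
Point 2:
  Lat: degrees = first 2 digits = 7, minutes = 30.84771; 7 + 30.84771/60 = 7.5141285
  hemisphere S, so the sign is −
  Longitude: degrees = first 3 digits = 179, minutes = 36.39841; 179 + 36.39841/60 = 179.6066402
  W ⇒ negate
Point 3:
  φ: split at 2 digits → 89° and 14.71411′; 89 + 14.71411/60 = 89.2452352
  S ⇒ negate
  Longitude: degrees = first 3 digits = 79, minutes = 11.4048; 79 + 11.4048/60 = 79.1900800
  E ⇒ keep positive
Point 4:
  Lat: 24.42′ = 0.407000°; total 29.4070000
  S ⇒ negate
  Lon: 6 + 52.706/60 = 6.8784333
  E ⇒ keep positive
Point 5:
  Lat: 0 + 36/60 + 13/3600 = 0.6036111
  N ⇒ keep positive
  Longitude: 47 + 3/60 + 6/3600 = 47.0516667
  E ⇒ keep positive

1. 3.145778, 117.776306
2. -7.514129, -179.606640
3. -89.245235, 79.190080
4. -29.407000, 6.878433
5. 0.603611, 47.051667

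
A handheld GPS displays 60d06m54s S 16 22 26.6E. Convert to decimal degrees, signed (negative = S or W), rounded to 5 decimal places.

-60.11500, 16.37406

φ: 60° + 6/60 + 54/3600 = 60 + 0.100000 + 0.015000 = 60.115000
S → negative
λ: 16° + 22/60 + 26.6/3600 = 16 + 0.366667 + 0.007389 = 16.374056
E → positive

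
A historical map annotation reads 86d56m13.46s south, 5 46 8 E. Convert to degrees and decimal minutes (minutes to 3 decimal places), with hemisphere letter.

φ: seconds/60 = 0.22433; minutes = 56 + 0.22433 = 56.22433
λ: seconds/60 = 0.13333; minutes = 46 + 0.13333 = 46.13333

86° 56.224′ S, 5° 46.133′ E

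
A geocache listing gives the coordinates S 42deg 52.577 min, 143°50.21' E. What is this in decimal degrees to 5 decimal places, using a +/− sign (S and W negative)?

-42.87628, 143.83683

Lat: 52.577′ = 0.876283°; total 42.876283
S → negative
Longitude: 143 + 50.21/60 = 143.836833
E ⇒ keep positive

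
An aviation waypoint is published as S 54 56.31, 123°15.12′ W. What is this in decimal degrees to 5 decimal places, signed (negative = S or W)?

φ: 56.31′ = 0.938500°; total 54.938500
S ⇒ negate
λ: 123 + 15.12/60 = 123.252000
W → negative

-54.93850, -123.25200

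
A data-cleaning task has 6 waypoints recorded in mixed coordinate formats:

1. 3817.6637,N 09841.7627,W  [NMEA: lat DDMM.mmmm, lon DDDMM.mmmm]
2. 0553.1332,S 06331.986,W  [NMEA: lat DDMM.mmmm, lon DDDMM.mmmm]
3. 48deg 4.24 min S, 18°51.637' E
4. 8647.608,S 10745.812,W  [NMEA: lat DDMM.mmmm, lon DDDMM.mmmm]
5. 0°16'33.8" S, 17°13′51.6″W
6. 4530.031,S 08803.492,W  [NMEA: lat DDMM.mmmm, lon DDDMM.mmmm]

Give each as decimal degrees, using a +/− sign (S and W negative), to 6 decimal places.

Point 1:
  Lat: split at 2 digits → 38° and 17.6637′; 38 + 17.6637/60 = 38.2943950
  N ⇒ keep positive
  λ: degrees = first 3 digits = 98, minutes = 41.7627; 98 + 41.7627/60 = 98.6960450
  W ⇒ negate
Point 2:
  φ: degrees = first 2 digits = 5, minutes = 53.1332; 5 + 53.1332/60 = 5.8855533
  hemisphere S, so the sign is −
  Lon: split at 3 digits → 063° and 31.986′; 63 + 31.986/60 = 63.5331000
  hemisphere W, so the sign is −
Point 3:
  Lat: 48 + 4.24/60 = 48.0706667
  S → negative
  Longitude: 18 + 51.637/60 = 18.8606167
  E → positive
Point 4:
  Lat: degrees = first 2 digits = 86, minutes = 47.608; 86 + 47.608/60 = 86.7934667
  hemisphere S, so the sign is −
  Longitude: degrees = first 3 digits = 107, minutes = 45.812; 107 + 45.812/60 = 107.7635333
  hemisphere W, so the sign is −
Point 5:
  φ: 16′ + 33.8″ = 16.56333′; 0 + 16.56333/60 = 0.2760556
  S ⇒ negate
  λ: 17 + 13/60 + 51.6/3600 = 17.2310000
  W ⇒ negate
Point 6:
  Lat: split at 2 digits → 45° and 30.031′; 45 + 30.031/60 = 45.5005167
  hemisphere S, so the sign is −
  Lon: split at 3 digits → 088° and 3.492′; 88 + 3.492/60 = 88.0582000
  hemisphere W, so the sign is −

1. 38.294395, -98.696045
2. -5.885553, -63.533100
3. -48.070667, 18.860617
4. -86.793467, -107.763533
5. -0.276056, -17.231000
6. -45.500517, -88.058200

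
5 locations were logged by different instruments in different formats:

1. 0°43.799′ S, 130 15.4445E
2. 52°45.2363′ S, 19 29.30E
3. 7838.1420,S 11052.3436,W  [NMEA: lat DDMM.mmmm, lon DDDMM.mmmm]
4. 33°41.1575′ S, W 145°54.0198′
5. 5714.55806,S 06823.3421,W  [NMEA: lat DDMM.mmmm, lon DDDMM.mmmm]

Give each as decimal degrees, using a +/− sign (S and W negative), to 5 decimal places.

1. -0.72998, 130.25741
2. -52.75394, 19.48833
3. -78.63570, -110.87239
4. -33.68596, -145.90033
5. -57.24263, -68.38904

Point 1:
  φ: 0 + 43.799/60 = 0.729983
  hemisphere S, so the sign is −
  Lon: 15.4445′ = 0.257408°; total 130.257408
  E → positive
Point 2:
  φ: 52 + 45.2363/60 = 52.753938
  S → negative
  Longitude: 29.3′ = 0.488333°; total 19.488333
  E → positive
Point 3:
  Latitude: degrees = first 2 digits = 78, minutes = 38.142; 78 + 38.142/60 = 78.635700
  S ⇒ negate
  Lon: split at 3 digits → 110° and 52.3436′; 110 + 52.3436/60 = 110.872393
  W → negative
Point 4:
  Lat: 33 + 41.1575/60 = 33.685958
  S ⇒ negate
  Longitude: 145 + 54.0198/60 = 145.900330
  W → negative
Point 5:
  Lat: split at 2 digits → 57° and 14.55806′; 57 + 14.55806/60 = 57.242634
  S ⇒ negate
  Lon: split at 3 digits → 068° and 23.3421′; 68 + 23.3421/60 = 68.389035
  W → negative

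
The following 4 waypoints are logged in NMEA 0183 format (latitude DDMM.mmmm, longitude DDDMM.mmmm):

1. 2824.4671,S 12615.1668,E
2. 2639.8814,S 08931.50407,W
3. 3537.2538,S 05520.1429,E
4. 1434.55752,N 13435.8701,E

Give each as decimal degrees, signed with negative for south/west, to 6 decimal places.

1. -28.407785, 126.252780
2. -26.664690, -89.525068
3. -35.620897, 55.335715
4. 14.575959, 134.597835

Point 1:
  Latitude: degrees = first 2 digits = 28, minutes = 24.4671; 28 + 24.4671/60 = 28.4077850
  hemisphere S, so the sign is −
  Longitude: split at 3 digits → 126° and 15.1668′; 126 + 15.1668/60 = 126.2527800
  E ⇒ keep positive
Point 2:
  Latitude: degrees = first 2 digits = 26, minutes = 39.8814; 26 + 39.8814/60 = 26.6646900
  S ⇒ negate
  Lon: split at 3 digits → 089° and 31.50407′; 89 + 31.50407/60 = 89.5250678
  hemisphere W, so the sign is −
Point 3:
  Lat: degrees = first 2 digits = 35, minutes = 37.2538; 35 + 37.2538/60 = 35.6208967
  S ⇒ negate
  Longitude: degrees = first 3 digits = 55, minutes = 20.1429; 55 + 20.1429/60 = 55.3357150
  E → positive
Point 4:
  Latitude: degrees = first 2 digits = 14, minutes = 34.55752; 14 + 34.55752/60 = 14.5759587
  N → positive
  Longitude: degrees = first 3 digits = 134, minutes = 35.8701; 134 + 35.8701/60 = 134.5978350
  E → positive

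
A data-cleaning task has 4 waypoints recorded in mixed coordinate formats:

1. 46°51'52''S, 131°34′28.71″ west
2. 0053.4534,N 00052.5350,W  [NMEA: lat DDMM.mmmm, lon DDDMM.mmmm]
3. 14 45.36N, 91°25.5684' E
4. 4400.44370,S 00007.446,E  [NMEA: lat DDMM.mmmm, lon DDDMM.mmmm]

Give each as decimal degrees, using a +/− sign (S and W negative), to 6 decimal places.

Point 1:
  φ: 51′ + 52″ = 51.86667′; 46 + 51.86667/60 = 46.8644444
  S ⇒ negate
  Lon: 131 + 34/60 + 28.71/3600 = 131.5746417
  W → negative
Point 2:
  Latitude: degrees = first 2 digits = 0, minutes = 53.4534; 0 + 53.4534/60 = 0.8908900
  N ⇒ keep positive
  Lon: split at 3 digits → 000° and 52.535′; 0 + 52.535/60 = 0.8755833
  hemisphere W, so the sign is −
Point 3:
  Latitude: 14 + 45.36/60 = 14.7560000
  N → positive
  Longitude: 25.5684′ = 0.426140°; total 91.4261400
  E ⇒ keep positive
Point 4:
  Lat: split at 2 digits → 44° and 0.4437′; 44 + 0.4437/60 = 44.0073950
  S → negative
  λ: split at 3 digits → 000° and 7.446′; 0 + 7.446/60 = 0.1241000
  E ⇒ keep positive

1. -46.864444, -131.574642
2. 0.890890, -0.875583
3. 14.756000, 91.426140
4. -44.007395, 0.124100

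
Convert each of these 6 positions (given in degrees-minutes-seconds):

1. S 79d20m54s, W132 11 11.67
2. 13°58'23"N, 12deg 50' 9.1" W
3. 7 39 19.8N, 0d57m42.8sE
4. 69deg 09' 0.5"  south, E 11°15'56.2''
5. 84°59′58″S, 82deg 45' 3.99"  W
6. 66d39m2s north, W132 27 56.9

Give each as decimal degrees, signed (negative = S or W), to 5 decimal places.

1. -79.34833, -132.18658
2. 13.97306, -12.83586
3. 7.65550, 0.96189
4. -69.15014, 11.26561
5. -84.99944, -82.75111
6. 66.65056, -132.46581

Point 1:
  φ: 20′ + 54″ = 20.90000′; 79 + 20.90000/60 = 79.348333
  hemisphere S, so the sign is −
  λ: 132 + 11/60 + 11.67/3600 = 132.186575
  W ⇒ negate
Point 2:
  φ: 13° + 58/60 + 23/3600 = 13 + 0.966667 + 0.006389 = 13.973056
  N → positive
  λ: 12 + 50/60 + 9.1/3600 = 12.835861
  W → negative
Point 3:
  φ: 7 + 39/60 + 19.8/3600 = 7.655500
  N → positive
  Lon: 57′ + 42.8″ = 57.71333′; 0 + 57.71333/60 = 0.961889
  E → positive
Point 4:
  Lat: 69° + 9/60 + 0.5/3600 = 69 + 0.150000 + 0.000139 = 69.150139
  S ⇒ negate
  λ: 11 + 15/60 + 56.2/3600 = 11.265611
  E → positive
Point 5:
  Lat: 84° + 59/60 + 58/3600 = 84 + 0.983333 + 0.016111 = 84.999444
  S ⇒ negate
  Lon: 82 + 45/60 + 3.99/3600 = 82.751108
  W → negative
Point 6:
  φ: 39′ + 2″ = 39.03333′; 66 + 39.03333/60 = 66.650556
  N → positive
  Lon: 132° + 27/60 + 56.9/3600 = 132 + 0.450000 + 0.015806 = 132.465806
  W ⇒ negate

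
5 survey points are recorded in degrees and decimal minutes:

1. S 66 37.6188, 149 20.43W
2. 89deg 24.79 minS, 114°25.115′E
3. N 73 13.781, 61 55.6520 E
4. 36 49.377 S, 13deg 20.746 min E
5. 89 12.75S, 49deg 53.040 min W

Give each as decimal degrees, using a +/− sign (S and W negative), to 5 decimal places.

1. -66.62698, -149.34050
2. -89.41317, 114.41858
3. 73.22968, 61.92753
4. -36.82295, 13.34577
5. -89.21250, -49.88400

Point 1:
  Lat: 37.6188′ = 0.626980°; total 66.626980
  hemisphere S, so the sign is −
  Lon: 149 + 20.43/60 = 149.340500
  hemisphere W, so the sign is −
Point 2:
  Latitude: 89 + 24.79/60 = 89.413167
  hemisphere S, so the sign is −
  λ: 114 + 25.115/60 = 114.418583
  E → positive
Point 3:
  φ: 13.781′ = 0.229683°; total 73.229683
  N ⇒ keep positive
  λ: 55.652′ = 0.927533°; total 61.927533
  E ⇒ keep positive
Point 4:
  Latitude: 36 + 49.377/60 = 36.822950
  hemisphere S, so the sign is −
  Longitude: 20.746′ = 0.345767°; total 13.345767
  E → positive
Point 5:
  Latitude: 12.75′ = 0.212500°; total 89.212500
  S ⇒ negate
  λ: 53.04′ = 0.884000°; total 49.884000
  W → negative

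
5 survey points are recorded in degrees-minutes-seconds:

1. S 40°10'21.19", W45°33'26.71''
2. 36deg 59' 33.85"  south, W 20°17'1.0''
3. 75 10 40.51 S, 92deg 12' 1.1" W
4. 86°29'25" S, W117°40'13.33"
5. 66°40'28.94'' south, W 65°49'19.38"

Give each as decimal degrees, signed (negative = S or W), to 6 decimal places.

Point 1:
  φ: 10′ + 21.19″ = 10.35317′; 40 + 10.35317/60 = 40.1725528
  hemisphere S, so the sign is −
  Longitude: 45° + 33/60 + 26.71/3600 = 45 + 0.550000 + 0.007419 = 45.5574194
  W → negative
Point 2:
  Latitude: 36° + 59/60 + 33.85/3600 = 36 + 0.983333 + 0.009403 = 36.9927361
  S → negative
  λ: 20° + 17/60 + 1/3600 = 20 + 0.283333 + 0.000278 = 20.2836111
  W ⇒ negate
Point 3:
  Latitude: 75 + 10/60 + 40.51/3600 = 75.1779194
  S ⇒ negate
  Lon: 92° + 12/60 + 1.1/3600 = 92 + 0.200000 + 0.000306 = 92.2003056
  hemisphere W, so the sign is −
Point 4:
  Lat: 29′ + 25″ = 29.41667′; 86 + 29.41667/60 = 86.4902778
  hemisphere S, so the sign is −
  Longitude: 117° + 40/60 + 13.33/3600 = 117 + 0.666667 + 0.003703 = 117.6703694
  hemisphere W, so the sign is −
Point 5:
  Lat: 66 + 40/60 + 28.94/3600 = 66.6747056
  S ⇒ negate
  λ: 49′ + 19.38″ = 49.32300′; 65 + 49.32300/60 = 65.8220500
  W → negative

1. -40.172553, -45.557419
2. -36.992736, -20.283611
3. -75.177919, -92.200306
4. -86.490278, -117.670369
5. -66.674706, -65.822050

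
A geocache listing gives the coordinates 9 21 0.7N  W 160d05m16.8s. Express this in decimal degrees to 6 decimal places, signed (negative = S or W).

9.350194, -160.088000

φ: 9° + 21/60 + 0.7/3600 = 9 + 0.350000 + 0.000194 = 9.3501944
N → positive
Longitude: 160 + 5/60 + 16.8/3600 = 160.0880000
W ⇒ negate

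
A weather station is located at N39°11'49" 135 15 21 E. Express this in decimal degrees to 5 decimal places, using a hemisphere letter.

φ: 11′ + 49″ = 11.81667′; 39 + 11.81667/60 = 39.196944
Longitude: 15′ + 21″ = 15.35000′; 135 + 15.35000/60 = 135.255833

39.19694° N, 135.25583° E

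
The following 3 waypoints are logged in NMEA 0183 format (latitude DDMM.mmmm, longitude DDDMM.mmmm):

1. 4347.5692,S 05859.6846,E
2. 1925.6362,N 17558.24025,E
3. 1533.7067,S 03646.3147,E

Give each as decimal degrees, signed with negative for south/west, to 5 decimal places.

Point 1:
  φ: degrees = first 2 digits = 43, minutes = 47.5692; 43 + 47.5692/60 = 43.792820
  S → negative
  λ: degrees = first 3 digits = 58, minutes = 59.6846; 58 + 59.6846/60 = 58.994743
  E ⇒ keep positive
Point 2:
  Latitude: degrees = first 2 digits = 19, minutes = 25.6362; 19 + 25.6362/60 = 19.427270
  N → positive
  Lon: split at 3 digits → 175° and 58.24025′; 175 + 58.24025/60 = 175.970671
  E → positive
Point 3:
  Latitude: split at 2 digits → 15° and 33.7067′; 15 + 33.7067/60 = 15.561778
  hemisphere S, so the sign is −
  λ: split at 3 digits → 036° and 46.3147′; 36 + 46.3147/60 = 36.771912
  E → positive

1. -43.79282, 58.99474
2. 19.42727, 175.97067
3. -15.56178, 36.77191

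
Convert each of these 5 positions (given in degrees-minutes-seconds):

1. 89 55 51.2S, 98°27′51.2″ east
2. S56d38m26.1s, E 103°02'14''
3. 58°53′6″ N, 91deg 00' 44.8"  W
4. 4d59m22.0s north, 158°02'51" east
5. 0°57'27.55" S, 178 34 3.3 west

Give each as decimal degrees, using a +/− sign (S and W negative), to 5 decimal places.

Point 1:
  φ: 55′ + 51.2″ = 55.85333′; 89 + 55.85333/60 = 89.930889
  S ⇒ negate
  Longitude: 27′ + 51.2″ = 27.85333′; 98 + 27.85333/60 = 98.464222
  E ⇒ keep positive
Point 2:
  Latitude: 56 + 38/60 + 26.1/3600 = 56.640583
  S ⇒ negate
  Lon: 103 + 2/60 + 14/3600 = 103.037222
  E ⇒ keep positive
Point 3:
  Lat: 58° + 53/60 + 6/3600 = 58 + 0.883333 + 0.001667 = 58.885000
  N ⇒ keep positive
  λ: 91° + 0/60 + 44.8/3600 = 91 + 0.000000 + 0.012444 = 91.012444
  W ⇒ negate
Point 4:
  Latitude: 59′ + 22″ = 59.36667′; 4 + 59.36667/60 = 4.989444
  N ⇒ keep positive
  Longitude: 158 + 2/60 + 51/3600 = 158.047500
  E → positive
Point 5:
  Latitude: 0 + 57/60 + 27.55/3600 = 0.957653
  hemisphere S, so the sign is −
  Longitude: 34′ + 3.3″ = 34.05500′; 178 + 34.05500/60 = 178.567583
  W → negative

1. -89.93089, 98.46422
2. -56.64058, 103.03722
3. 58.88500, -91.01244
4. 4.98944, 158.04750
5. -0.95765, -178.56758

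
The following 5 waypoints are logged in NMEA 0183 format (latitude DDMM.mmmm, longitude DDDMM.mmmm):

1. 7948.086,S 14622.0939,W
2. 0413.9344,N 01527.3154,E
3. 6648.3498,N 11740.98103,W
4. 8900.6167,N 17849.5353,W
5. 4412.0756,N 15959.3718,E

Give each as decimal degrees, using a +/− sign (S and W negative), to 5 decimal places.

Point 1:
  Latitude: degrees = first 2 digits = 79, minutes = 48.086; 79 + 48.086/60 = 79.801433
  S ⇒ negate
  λ: split at 3 digits → 146° and 22.0939′; 146 + 22.0939/60 = 146.368232
  W ⇒ negate
Point 2:
  Latitude: split at 2 digits → 04° and 13.9344′; 4 + 13.9344/60 = 4.232240
  N ⇒ keep positive
  Lon: split at 3 digits → 015° and 27.3154′; 15 + 27.3154/60 = 15.455257
  E ⇒ keep positive
Point 3:
  Lat: split at 2 digits → 66° and 48.3498′; 66 + 48.3498/60 = 66.805830
  N → positive
  Lon: degrees = first 3 digits = 117, minutes = 40.98103; 117 + 40.98103/60 = 117.683017
  W → negative
Point 4:
  Lat: degrees = first 2 digits = 89, minutes = 0.6167; 89 + 0.6167/60 = 89.010278
  N ⇒ keep positive
  Lon: degrees = first 3 digits = 178, minutes = 49.5353; 178 + 49.5353/60 = 178.825588
  hemisphere W, so the sign is −
Point 5:
  Lat: degrees = first 2 digits = 44, minutes = 12.0756; 44 + 12.0756/60 = 44.201260
  N → positive
  Lon: split at 3 digits → 159° and 59.3718′; 159 + 59.3718/60 = 159.989530
  E ⇒ keep positive

1. -79.80143, -146.36823
2. 4.23224, 15.45526
3. 66.80583, -117.68302
4. 89.01028, -178.82559
5. 44.20126, 159.98953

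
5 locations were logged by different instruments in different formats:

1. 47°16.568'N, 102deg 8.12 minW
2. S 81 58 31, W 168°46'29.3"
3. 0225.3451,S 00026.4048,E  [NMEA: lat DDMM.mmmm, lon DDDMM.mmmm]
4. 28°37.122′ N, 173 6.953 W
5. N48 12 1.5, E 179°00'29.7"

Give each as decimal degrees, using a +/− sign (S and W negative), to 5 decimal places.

1. 47.27613, -102.13533
2. -81.97528, -168.77481
3. -2.42242, 0.44008
4. 28.61870, -173.11588
5. 48.20042, 179.00825

Point 1:
  Lat: 47 + 16.568/60 = 47.276133
  N ⇒ keep positive
  Longitude: 102 + 8.12/60 = 102.135333
  W ⇒ negate
Point 2:
  φ: 58′ + 31″ = 58.51667′; 81 + 58.51667/60 = 81.975278
  S ⇒ negate
  λ: 46′ + 29.3″ = 46.48833′; 168 + 46.48833/60 = 168.774806
  W → negative
Point 3:
  Latitude: degrees = first 2 digits = 2, minutes = 25.3451; 2 + 25.3451/60 = 2.422418
  hemisphere S, so the sign is −
  Lon: split at 3 digits → 000° and 26.4048′; 0 + 26.4048/60 = 0.440080
  E ⇒ keep positive
Point 4:
  Lat: 28 + 37.122/60 = 28.618700
  N ⇒ keep positive
  Lon: 173 + 6.953/60 = 173.115883
  hemisphere W, so the sign is −
Point 5:
  Lat: 12′ + 1.5″ = 12.02500′; 48 + 12.02500/60 = 48.200417
  N → positive
  λ: 179° + 0/60 + 29.7/3600 = 179 + 0.000000 + 0.008250 = 179.008250
  E → positive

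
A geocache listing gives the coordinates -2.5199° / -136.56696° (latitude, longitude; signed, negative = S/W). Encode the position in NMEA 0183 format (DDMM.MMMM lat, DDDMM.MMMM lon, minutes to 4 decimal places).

Latitude is negative → S; |value| = 2.519900
Latitude: fractional part 0.519900 → 31.194000 minutes
Longitude is negative → W; |value| = 136.566960
Longitude: minutes = (136.566960 − 136) × 60 = 34.017600

0231.1940,S / 13634.0176,W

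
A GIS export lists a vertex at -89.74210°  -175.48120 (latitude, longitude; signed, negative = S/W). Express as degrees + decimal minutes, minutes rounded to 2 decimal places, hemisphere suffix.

Latitude is negative → S; |value| = 89.742100
Lat: fractional part 0.742100 → 44.5260 minutes
Longitude is negative → W; |value| = 175.481200
Longitude: minutes = (175.481200 − 175) × 60 = 28.8720

89° 44.53′ S, 175° 28.87′ W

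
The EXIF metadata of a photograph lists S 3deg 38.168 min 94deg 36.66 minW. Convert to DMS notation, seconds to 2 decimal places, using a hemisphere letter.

φ: fractional minutes 0.16800 × 60 = 10.0800″
Lon: fractional minutes 0.66000 × 60 = 39.6000″

3°38′10.08″ S, 94°36′39.60″ W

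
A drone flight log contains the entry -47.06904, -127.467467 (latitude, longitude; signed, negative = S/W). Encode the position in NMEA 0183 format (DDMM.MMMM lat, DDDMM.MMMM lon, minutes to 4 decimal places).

Latitude is negative → S; |value| = 47.069040
Latitude: minutes = (47.069040 − 47) × 60 = 4.142400
Longitude is negative → W; |value| = 127.467467
λ: fractional part 0.467467 → 28.048020 minutes

4704.1424,S / 12728.0480,W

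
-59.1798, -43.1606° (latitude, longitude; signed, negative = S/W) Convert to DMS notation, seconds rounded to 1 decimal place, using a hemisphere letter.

59°10′47.3″ S, 43°09′38.2″ W

Latitude is negative → S; |value| = 59.179800
φ: whole degrees 59; 10.78800′ → 10′ and 47.280″
Longitude is negative → W; |value| = 43.160600
λ: 0.160600 × 60 = 9.63600′ → 9′, remainder × 60 = 38.160″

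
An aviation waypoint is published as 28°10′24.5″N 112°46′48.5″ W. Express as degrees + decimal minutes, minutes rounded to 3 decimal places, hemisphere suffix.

28° 10.408′ N, 112° 46.808′ W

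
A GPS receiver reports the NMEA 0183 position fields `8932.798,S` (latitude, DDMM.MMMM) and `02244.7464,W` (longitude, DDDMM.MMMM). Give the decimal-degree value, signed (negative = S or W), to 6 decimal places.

Lat: split at 2 digits → 89° and 32.798′; 89 + 32.798/60 = 89.5466333
hemisphere S, so the sign is −
λ: split at 3 digits → 022° and 44.7464′; 22 + 44.7464/60 = 22.7457733
W ⇒ negate

-89.546633, -22.745773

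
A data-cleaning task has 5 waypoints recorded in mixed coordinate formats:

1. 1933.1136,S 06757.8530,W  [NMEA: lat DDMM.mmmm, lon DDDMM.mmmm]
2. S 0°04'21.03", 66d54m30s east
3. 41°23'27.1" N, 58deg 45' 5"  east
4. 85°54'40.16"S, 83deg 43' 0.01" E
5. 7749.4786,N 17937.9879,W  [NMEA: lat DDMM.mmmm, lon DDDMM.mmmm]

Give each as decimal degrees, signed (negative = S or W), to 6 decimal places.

1. -19.551893, -67.964217
2. -0.072508, 66.908333
3. 41.390861, 58.751389
4. -85.911156, 83.716669
5. 77.824643, -179.633132

Point 1:
  φ: degrees = first 2 digits = 19, minutes = 33.1136; 19 + 33.1136/60 = 19.5518933
  hemisphere S, so the sign is −
  Longitude: split at 3 digits → 067° and 57.853′; 67 + 57.853/60 = 67.9642167
  W ⇒ negate
Point 2:
  Lat: 4′ + 21.03″ = 4.35050′; 0 + 4.35050/60 = 0.0725083
  S ⇒ negate
  Lon: 66° + 54/60 + 30/3600 = 66 + 0.900000 + 0.008333 = 66.9083333
  E → positive
Point 3:
  φ: 23′ + 27.1″ = 23.45167′; 41 + 23.45167/60 = 41.3908611
  N ⇒ keep positive
  λ: 45′ + 5″ = 45.08333′; 58 + 45.08333/60 = 58.7513889
  E → positive
Point 4:
  Lat: 85 + 54/60 + 40.16/3600 = 85.9111556
  hemisphere S, so the sign is −
  λ: 83° + 43/60 + 0.01/3600 = 83 + 0.716667 + 0.000003 = 83.7166694
  E ⇒ keep positive
Point 5:
  Lat: degrees = first 2 digits = 77, minutes = 49.4786; 77 + 49.4786/60 = 77.8246433
  N ⇒ keep positive
  λ: split at 3 digits → 179° and 37.9879′; 179 + 37.9879/60 = 179.6331317
  W → negative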